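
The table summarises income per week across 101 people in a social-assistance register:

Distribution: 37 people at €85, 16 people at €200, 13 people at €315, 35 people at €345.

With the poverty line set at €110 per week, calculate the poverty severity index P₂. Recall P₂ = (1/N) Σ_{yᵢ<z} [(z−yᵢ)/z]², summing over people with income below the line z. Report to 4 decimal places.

Below z: 37×€85 (q = 37 of N = 101).
Shortfall ratios: (110−85)/110 = 0.2273 (×37).
Squared: 0.0517 (×37).
Sum = 1.911157; P₂ = 1.911157 / 101 = 0.0189.

0.0189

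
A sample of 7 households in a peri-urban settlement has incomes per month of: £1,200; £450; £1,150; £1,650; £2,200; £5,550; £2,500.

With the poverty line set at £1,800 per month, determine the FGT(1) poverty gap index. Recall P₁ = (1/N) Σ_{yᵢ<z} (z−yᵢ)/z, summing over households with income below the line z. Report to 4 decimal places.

Below z: £450, £1,150, £1,200, £1,650 (q = 4 of N = 7).
Normalized shortfalls: (1800−450)/1800 = 0.7500; (1800−1150)/1800 = 0.3611; (1800−1200)/1800 = 0.3333; (1800−1650)/1800 = 0.0833.
Sum of shortfalls = 1.527778; P₁ averages over all N: 1.527778 / 7 = 0.2183.

0.2183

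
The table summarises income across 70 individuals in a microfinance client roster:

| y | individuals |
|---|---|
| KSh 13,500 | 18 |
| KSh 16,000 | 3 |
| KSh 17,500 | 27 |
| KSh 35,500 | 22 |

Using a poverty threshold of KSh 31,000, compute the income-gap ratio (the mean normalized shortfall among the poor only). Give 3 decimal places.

Below z: 18×KSh 13,500, 3×KSh 16,000, 27×KSh 17,500 (q = 48 of N = 70).
Relative gaps: 0.5645 (×18), 0.4839 (×3), 0.4355 (×27); sum = 23.370968.
The income-gap ratio divides by q (the poor only): 23.370968 / 48 = 0.487.

0.487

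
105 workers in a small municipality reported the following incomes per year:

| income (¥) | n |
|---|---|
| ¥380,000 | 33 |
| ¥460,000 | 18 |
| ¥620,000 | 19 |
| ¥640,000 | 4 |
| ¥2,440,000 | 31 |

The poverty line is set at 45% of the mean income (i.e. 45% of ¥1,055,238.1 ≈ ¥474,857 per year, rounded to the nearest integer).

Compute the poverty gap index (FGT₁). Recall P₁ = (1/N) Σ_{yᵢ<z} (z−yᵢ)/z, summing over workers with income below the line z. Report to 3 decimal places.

0.068

Below the line: 33×¥380,000, 18×¥460,000 (q = 51 of N = 105).
Gap ratios (z−y)/z: (474857−380000)/474857 = 0.1998 (×33); (474857−460000)/474857 = 0.0313 (×18).
Sum of shortfalls = 7.155221; P₁ averages over all N: 7.155221 / 105 = 0.068.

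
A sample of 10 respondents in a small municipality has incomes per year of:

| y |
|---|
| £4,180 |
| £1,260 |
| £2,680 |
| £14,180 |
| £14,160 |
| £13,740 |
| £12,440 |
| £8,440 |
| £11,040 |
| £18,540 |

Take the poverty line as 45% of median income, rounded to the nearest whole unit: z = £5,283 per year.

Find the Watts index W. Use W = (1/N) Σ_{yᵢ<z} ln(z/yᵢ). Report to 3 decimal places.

0.235

Poor units: £1,260, £2,680, £4,180 (q = 3 of N = 10).
Log gaps: ln(5283/1260) = 1.4334; ln(5283/2680) = 0.6787; ln(5283/4180) = 0.2342.
W = 2.346243 / 10 = 0.235.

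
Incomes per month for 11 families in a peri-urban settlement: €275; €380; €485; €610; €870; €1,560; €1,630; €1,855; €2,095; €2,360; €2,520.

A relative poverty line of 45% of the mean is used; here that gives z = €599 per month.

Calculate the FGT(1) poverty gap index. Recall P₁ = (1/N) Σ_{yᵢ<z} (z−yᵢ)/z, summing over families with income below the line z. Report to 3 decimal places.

Below the line: €275, €380, €485 (q = 3 of N = 11).
Gap ratios (z−y)/z: (599−275)/599 = 0.5409; (599−380)/599 = 0.3656; (599−485)/599 = 0.1903.
Σ = 1.096828. Dividing by the full population N = 11 gives P₁ = 0.100.

0.100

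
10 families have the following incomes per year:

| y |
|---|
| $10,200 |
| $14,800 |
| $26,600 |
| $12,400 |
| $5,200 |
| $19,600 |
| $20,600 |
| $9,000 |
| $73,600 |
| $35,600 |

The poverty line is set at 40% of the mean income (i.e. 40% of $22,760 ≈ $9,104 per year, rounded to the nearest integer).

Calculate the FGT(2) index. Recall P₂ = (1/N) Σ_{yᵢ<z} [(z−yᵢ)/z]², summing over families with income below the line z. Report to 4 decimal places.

0.0184

Below the line: $5,200, $9,000 (q = 2 of N = 10).
Shortfall ratios: (9104−5200)/9104 = 0.4288; (9104−9000)/9104 = 0.0114.
Squared: 0.1839; 0.0001.
Sum = 0.184019; P₂ = 0.184019 / 10 = 0.0184.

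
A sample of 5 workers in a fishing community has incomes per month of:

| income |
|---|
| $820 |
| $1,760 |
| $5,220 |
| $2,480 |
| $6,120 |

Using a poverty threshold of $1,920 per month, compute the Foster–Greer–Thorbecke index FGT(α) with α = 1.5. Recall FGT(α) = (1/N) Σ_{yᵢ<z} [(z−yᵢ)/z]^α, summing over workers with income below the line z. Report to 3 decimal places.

Below z: $820, $1,760 (q = 2 of N = 5).
Relative gaps: (1920−820)/1920 = 0.5729; (1920−1760)/1920 = 0.0833.
Raised to α = 1.5: 0.43365; 0.02406.
Sum = 0.457704; FGT(1.5) = 0.457704 / 5 = 0.092.

0.092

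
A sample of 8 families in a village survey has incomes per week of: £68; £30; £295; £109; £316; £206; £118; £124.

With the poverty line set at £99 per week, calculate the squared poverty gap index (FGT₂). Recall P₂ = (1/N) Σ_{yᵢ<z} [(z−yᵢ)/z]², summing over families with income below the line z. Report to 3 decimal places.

Poor units: £30, £68 (q = 2 of N = 8).
Normalized shortfalls: (99−30)/99 = 0.6970; (99−68)/99 = 0.3131.
Squared: 0.4858; 0.0981.
Sum = 0.583818; P₂ = 0.583818 / 8 = 0.073.

0.073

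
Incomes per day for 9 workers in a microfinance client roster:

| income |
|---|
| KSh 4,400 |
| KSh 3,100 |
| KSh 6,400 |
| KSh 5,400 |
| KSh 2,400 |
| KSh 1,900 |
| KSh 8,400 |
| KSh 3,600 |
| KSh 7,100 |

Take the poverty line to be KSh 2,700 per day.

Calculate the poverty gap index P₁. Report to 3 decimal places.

0.045

Below z: KSh 1,900, KSh 2,400 (q = 2 of N = 9).
Gap ratios (z−y)/z: (2700−1900)/2700 = 0.2963; (2700−2400)/2700 = 0.1111.
Σ = 0.407407. Dividing by the full population N = 9 gives P₁ = 0.045.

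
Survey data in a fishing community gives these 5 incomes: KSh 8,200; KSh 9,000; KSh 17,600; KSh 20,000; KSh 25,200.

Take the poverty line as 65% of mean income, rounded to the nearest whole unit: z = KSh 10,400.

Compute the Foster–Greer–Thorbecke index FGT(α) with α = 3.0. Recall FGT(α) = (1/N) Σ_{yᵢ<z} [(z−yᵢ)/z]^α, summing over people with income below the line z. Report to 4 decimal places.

0.0024

Poor units: KSh 8,200, KSh 9,000 (q = 2 of N = 5).
Gap ratios (z−y)/z: (10400−8200)/10400 = 0.2115; (10400−9000)/10400 = 0.1346.
Raised to α = 3.0: 0.00947; 0.00244.
Sum = 0.011905; FGT(3.0) = 0.011905 / 5 = 0.0024.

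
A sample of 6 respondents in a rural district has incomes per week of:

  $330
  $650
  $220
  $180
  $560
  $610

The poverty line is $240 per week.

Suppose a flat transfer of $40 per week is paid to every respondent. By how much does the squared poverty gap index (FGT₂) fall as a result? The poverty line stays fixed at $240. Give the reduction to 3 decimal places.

Before: below the line — $180, $220; squared poverty gap index (FGT₂) = 0.01157.
After the $40 transfer: below the line — $220; squared poverty gap index (FGT₂) = 0.00116.
Reduction = 0.01157 − 0.00116 = 0.010.

0.010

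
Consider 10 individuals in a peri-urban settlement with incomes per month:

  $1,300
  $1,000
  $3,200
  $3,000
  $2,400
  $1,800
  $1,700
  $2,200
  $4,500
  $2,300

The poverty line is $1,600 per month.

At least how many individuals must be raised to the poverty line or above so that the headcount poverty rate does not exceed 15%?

Currently q = 2 of N = 10 are below the line (H = 0.200).
A headcount ratio of at most 15% allows at most ⌊0.15 × 10⌋ = 1 poor individuals.
So at least 2 − 1 = 1 must be lifted.

1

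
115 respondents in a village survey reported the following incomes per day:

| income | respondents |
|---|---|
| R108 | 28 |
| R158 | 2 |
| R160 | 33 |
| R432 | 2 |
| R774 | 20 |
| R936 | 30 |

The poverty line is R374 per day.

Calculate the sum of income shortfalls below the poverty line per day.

Below z: 28×R108, 2×R158, 33×R160 (q = 63 of N = 115).
Individual gaps: 28×(374−108) = 7448; 2×(374−158) = 432; 33×(374−160) = 7062.
Aggregate gap = R14,942.

R14,942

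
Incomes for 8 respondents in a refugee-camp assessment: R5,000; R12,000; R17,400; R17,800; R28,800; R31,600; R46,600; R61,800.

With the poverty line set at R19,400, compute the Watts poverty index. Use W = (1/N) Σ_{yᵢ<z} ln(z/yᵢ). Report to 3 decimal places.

0.254

Below z: R5,000, R12,000, R17,400, R17,800 (q = 4 of N = 8).
Log shortfalls: ln(19400/5000) = 1.3558; ln(19400/12000) = 0.4804; ln(19400/17400) = 0.1088; ln(19400/17800) = 0.0861.
W = 2.031079 / 8 = 0.254.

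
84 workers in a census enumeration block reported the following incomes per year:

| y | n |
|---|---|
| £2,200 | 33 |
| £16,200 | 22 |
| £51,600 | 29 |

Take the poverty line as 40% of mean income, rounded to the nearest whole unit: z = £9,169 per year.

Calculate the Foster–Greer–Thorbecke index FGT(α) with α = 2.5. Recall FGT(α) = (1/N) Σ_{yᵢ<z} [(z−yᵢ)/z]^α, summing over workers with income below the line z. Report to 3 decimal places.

Incomes under z: 33×£2,200 (q = 33 of N = 84).
Normalized shortfalls: (9169−2200)/9169 = 0.7601 (×33).
Raised to α = 2.5: 0.50364 (×33).
Sum = 16.620159; FGT(2.5) = 16.620159 / 84 = 0.198.

0.198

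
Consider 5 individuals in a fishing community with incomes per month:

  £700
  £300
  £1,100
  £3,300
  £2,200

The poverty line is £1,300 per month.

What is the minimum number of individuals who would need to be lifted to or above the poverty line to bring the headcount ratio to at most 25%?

3 of the 5 individuals are poor, so H = 3/5 = 0.600.
A headcount ratio of at most 25% allows at most ⌊0.25 × 5⌋ = 1 poor individuals.
So at least 3 − 1 = 2 must be lifted.

2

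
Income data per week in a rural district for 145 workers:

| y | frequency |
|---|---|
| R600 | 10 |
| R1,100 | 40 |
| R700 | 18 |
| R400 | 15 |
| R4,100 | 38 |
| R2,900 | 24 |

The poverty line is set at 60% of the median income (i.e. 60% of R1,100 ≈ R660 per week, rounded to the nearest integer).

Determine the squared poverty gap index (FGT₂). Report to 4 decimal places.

Below the line: 15×R400, 10×R600 (q = 25 of N = 145).
Shortfall ratios: (660−400)/660 = 0.3939 (×15); (660−600)/660 = 0.0909 (×10).
Squared: 0.1552 (×15); 0.0083 (×10).
Sum = 2.410468; P₂ = 2.410468 / 145 = 0.0166.

0.0166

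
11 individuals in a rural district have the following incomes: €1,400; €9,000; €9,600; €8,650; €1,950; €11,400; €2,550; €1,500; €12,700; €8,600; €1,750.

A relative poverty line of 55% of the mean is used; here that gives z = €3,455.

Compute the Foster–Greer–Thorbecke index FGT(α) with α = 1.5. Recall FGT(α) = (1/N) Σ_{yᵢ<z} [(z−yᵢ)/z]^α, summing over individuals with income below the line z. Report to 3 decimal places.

0.150

Incomes under z: €1,400, €1,500, €1,750, €1,950, €2,550 (q = 5 of N = 11).
Normalized shortfalls: (3455−1400)/3455 = 0.5948; (3455−1500)/3455 = 0.5658; (3455−1750)/3455 = 0.4935; (3455−1950)/3455 = 0.4356; (3455−2550)/3455 = 0.2619.
Raised to α = 1.5: 0.45872; 0.42565; 0.34667; 0.28750; 0.13406.
Sum = 1.652589; FGT(1.5) = 1.652589 / 11 = 0.150.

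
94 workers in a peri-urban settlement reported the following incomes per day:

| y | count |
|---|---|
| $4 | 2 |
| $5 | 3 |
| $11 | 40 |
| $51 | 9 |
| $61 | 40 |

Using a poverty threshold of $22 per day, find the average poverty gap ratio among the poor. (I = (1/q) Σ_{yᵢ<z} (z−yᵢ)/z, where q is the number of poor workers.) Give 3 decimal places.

Below z: 2×$4, 3×$5, 40×$11 (q = 45 of N = 94).
Relative gaps: 0.8182 (×2), 0.7727 (×3), 0.5000 (×40); sum = 23.954545.
I averages over the q = 45 poor units only: 23.954545 / 45 = 0.532.

0.532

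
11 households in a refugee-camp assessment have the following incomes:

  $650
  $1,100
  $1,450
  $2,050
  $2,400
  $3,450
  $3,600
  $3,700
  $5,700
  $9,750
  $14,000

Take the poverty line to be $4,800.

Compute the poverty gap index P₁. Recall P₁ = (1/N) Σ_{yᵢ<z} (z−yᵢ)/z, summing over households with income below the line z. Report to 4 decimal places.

0.3788

Poor units: $650, $1,100, $1,450, $2,050, $2,400, $3,450, $3,600, $3,700 (q = 8 of N = 11).
Shortfall ratios: (4800−650)/4800 = 0.8646; (4800−1100)/4800 = 0.7708; (4800−1450)/4800 = 0.6979; (4800−2050)/4800 = 0.5729; (4800−2400)/4800 = 0.5000; (4800−3450)/4800 = 0.2812; (4800−3600)/4800 = 0.2500; (4800−3700)/4800 = 0.2292.
Sum of shortfalls = 4.166667; P₁ averages over all N: 4.166667 / 11 = 0.3788.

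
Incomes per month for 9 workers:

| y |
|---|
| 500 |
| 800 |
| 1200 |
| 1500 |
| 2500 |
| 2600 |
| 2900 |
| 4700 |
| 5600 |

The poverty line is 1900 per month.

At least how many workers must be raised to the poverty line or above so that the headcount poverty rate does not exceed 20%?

3

4 of the 9 workers are poor, so H = 4/9 = 0.444.
A headcount ratio of at most 20% allows at most ⌊0.20 × 9⌋ = 1 poor workers.
So at least 4 − 1 = 3 must be lifted.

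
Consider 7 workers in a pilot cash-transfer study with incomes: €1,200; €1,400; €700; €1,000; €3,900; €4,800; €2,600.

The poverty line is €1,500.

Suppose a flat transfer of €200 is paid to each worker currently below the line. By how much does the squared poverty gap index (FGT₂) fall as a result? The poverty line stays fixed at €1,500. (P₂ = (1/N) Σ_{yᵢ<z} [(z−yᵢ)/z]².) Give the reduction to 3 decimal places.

Before: below the line — €700, €1,000, €1,200, €1,400; squared poverty gap index (FGT₂) = 0.06286.
After the €200 transfer: below the line — €900, €1,200, €1,400; squared poverty gap index (FGT₂) = 0.02921.
Reduction = 0.06286 − 0.02921 = 0.034.

0.034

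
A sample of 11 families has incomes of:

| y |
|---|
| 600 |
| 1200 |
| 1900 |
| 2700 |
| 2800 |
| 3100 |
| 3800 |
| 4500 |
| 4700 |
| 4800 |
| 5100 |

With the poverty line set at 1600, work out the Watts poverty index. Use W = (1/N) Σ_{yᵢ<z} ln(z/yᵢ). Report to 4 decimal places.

Below z: 600, 1200 (q = 2 of N = 11).
Log gaps: ln(1600/600) = 0.9808; ln(1600/1200) = 0.2877.
W = 1.268511 / 11 = 0.1153.

0.1153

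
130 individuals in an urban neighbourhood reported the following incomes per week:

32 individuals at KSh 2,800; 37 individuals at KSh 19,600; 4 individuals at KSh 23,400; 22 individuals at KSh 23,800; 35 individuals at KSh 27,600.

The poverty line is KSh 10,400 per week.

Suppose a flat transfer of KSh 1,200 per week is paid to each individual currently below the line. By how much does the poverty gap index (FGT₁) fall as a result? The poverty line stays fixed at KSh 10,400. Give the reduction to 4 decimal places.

0.0284

Before: below the line — 32×KSh 2,800; poverty gap index (FGT₁) = 0.179882.
After the KSh 1,200 transfer: below the line — 32×KSh 4,000; poverty gap index (FGT₁) = 0.151479.
Reduction = 0.179882 − 0.151479 = 0.0284.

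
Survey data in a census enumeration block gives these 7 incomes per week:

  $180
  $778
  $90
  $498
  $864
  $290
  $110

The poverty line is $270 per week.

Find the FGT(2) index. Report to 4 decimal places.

0.1295

Poor units: $90, $110, $180 (q = 3 of N = 7).
Relative gaps: (270−90)/270 = 0.6667; (270−110)/270 = 0.5926; (270−180)/270 = 0.3333.
Squared: 0.4444; 0.3512; 0.1111.
Sum = 0.906722; P₂ = 0.906722 / 7 = 0.1295.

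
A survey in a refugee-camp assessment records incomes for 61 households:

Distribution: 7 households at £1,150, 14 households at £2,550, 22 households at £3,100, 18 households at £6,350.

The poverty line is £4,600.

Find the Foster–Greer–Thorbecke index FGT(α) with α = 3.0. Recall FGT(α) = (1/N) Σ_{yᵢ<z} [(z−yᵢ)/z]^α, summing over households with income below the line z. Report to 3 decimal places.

0.081

Below z: 7×£1,150, 14×£2,550, 22×£3,100 (q = 43 of N = 61).
Shortfall ratios: (4600−1150)/4600 = 0.7500 (×7); (4600−2550)/4600 = 0.4457 (×14); (4600−3100)/4600 = 0.3261 (×22).
Raised to α = 3.0: 0.42188 (×7); 0.08851 (×14); 0.03467 (×22).
Sum = 4.955074; FGT(3.0) = 4.955074 / 61 = 0.081.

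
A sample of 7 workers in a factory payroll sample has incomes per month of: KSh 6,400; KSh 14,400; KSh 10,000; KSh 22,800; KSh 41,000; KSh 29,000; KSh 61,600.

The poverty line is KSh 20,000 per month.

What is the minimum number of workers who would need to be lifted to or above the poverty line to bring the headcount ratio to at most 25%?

3 of the 7 workers are poor, so H = 3/7 = 0.429.
A headcount ratio of at most 25% allows at most ⌊0.25 × 7⌋ = 1 poor workers.
So at least 3 − 1 = 2 must be lifted.

2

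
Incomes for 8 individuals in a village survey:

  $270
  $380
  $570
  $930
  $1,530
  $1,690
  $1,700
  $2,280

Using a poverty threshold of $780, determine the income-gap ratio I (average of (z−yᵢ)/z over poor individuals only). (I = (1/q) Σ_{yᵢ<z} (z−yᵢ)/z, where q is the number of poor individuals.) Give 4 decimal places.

0.4786

Incomes under z: $270, $380, $570 (q = 3 of N = 8).
Relative gaps: 0.6538, 0.5128, 0.2692; sum = 1.435897.
The income-gap ratio divides by q (the poor only): 1.435897 / 3 = 0.4786.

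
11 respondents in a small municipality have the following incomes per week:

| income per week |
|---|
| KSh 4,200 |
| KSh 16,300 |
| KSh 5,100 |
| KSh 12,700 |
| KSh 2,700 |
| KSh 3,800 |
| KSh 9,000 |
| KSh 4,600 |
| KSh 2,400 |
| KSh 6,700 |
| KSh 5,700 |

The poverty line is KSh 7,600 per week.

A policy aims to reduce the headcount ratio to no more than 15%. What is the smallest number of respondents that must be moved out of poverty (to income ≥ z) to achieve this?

7

Currently q = 8 of N = 11 are below the line (H = 0.727).
A headcount ratio of at most 15% allows at most ⌊0.15 × 11⌋ = 1 poor respondents.
So at least 8 − 1 = 7 must be lifted.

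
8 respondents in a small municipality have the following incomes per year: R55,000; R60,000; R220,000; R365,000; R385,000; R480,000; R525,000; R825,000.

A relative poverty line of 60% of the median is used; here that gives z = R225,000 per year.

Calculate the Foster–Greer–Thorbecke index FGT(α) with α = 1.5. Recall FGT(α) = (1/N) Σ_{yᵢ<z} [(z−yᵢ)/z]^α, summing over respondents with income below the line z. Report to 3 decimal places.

0.161

Incomes under z: R55,000, R60,000, R220,000 (q = 3 of N = 8).
Gap ratios (z−y)/z: (225000−55000)/225000 = 0.7556; (225000−60000)/225000 = 0.7333; (225000−220000)/225000 = 0.0222.
Raised to α = 1.5: 0.65675; 0.62799; 0.00331.
Sum = 1.288051; FGT(1.5) = 1.288051 / 8 = 0.161.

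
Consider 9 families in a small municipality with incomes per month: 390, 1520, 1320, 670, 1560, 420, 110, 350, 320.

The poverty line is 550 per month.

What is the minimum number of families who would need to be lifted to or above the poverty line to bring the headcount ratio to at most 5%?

Currently q = 5 of N = 9 are below the line (H = 0.556).
A headcount ratio of at most 5% allows at most ⌊0.05 × 9⌋ = 0 poor families.
So at least 5 − 0 = 5 must be lifted.

5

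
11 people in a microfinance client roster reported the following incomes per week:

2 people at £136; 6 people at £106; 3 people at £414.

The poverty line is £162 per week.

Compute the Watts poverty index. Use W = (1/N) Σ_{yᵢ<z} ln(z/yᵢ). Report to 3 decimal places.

0.263

Below the line: 6×£106, 2×£136 (q = 8 of N = 11).
Log shortfalls: ln(162/106) = 0.4242 (×6); ln(162/136) = 0.1749 (×2).
W = 2.894826 / 11 = 0.263.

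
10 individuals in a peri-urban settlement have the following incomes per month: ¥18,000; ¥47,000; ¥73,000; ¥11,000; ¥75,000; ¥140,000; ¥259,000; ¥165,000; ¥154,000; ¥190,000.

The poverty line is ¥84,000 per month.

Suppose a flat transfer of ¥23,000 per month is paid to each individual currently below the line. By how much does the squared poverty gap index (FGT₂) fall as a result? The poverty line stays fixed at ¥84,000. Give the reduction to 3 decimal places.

Before: below the line — ¥11,000, ¥18,000, ¥47,000, ¥73,000, ¥75,000; squared poverty gap index (FGT₂) = 0.15952.
After the ¥23,000 transfer: below the line — ¥34,000, ¥41,000, ¥70,000; squared poverty gap index (FGT₂) = 0.06441.
Reduction = 0.15952 − 0.06441 = 0.095.

0.095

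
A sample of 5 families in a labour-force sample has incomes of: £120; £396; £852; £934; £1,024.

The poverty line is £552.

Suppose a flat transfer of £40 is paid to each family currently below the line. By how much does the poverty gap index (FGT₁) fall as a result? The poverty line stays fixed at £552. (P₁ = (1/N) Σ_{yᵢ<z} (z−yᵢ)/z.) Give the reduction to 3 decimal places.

Before: below the line — £120, £396; poverty gap index (FGT₁) = 0.21304.
After the £40 transfer: below the line — £160, £436; poverty gap index (FGT₁) = 0.18406.
Reduction = 0.21304 − 0.18406 = 0.029.

0.029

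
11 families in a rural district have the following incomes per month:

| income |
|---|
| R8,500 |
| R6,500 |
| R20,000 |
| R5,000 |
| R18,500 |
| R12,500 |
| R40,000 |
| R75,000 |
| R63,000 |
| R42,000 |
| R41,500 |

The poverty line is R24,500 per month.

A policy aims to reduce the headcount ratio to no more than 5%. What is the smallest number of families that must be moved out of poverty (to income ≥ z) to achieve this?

Currently q = 6 of N = 11 are below the line (H = 0.545).
A headcount ratio of at most 5% allows at most ⌊0.05 × 11⌋ = 0 poor families.
So at least 6 − 0 = 6 must be lifted.

6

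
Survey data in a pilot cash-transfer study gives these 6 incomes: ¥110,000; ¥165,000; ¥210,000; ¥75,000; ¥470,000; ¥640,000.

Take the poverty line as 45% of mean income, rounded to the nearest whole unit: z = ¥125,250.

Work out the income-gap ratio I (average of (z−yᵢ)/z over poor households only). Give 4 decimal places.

Below the line: ¥75,000, ¥110,000 (q = 2 of N = 6).
Shortfall ratios (z−y)/z: 0.4012, 0.1218; sum = 0.522954.
I averages over the q = 2 poor units only: 0.522954 / 2 = 0.2615.

0.2615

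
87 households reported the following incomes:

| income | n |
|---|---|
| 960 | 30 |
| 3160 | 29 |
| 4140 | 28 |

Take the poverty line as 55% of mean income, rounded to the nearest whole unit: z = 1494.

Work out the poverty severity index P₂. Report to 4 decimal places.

Poor units: 30×960 (q = 30 of N = 87).
Shortfall ratios: (1494−960)/1494 = 0.3574 (×30).
Squared: 0.1278 (×30).
Sum = 3.832680; P₂ = 3.832680 / 87 = 0.0441.

0.0441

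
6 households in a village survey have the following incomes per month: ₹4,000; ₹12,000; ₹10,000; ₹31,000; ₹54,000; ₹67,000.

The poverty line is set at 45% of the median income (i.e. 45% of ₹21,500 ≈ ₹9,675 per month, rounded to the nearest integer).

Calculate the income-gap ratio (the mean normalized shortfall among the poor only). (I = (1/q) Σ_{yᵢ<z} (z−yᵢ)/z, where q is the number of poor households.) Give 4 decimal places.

Poor units: ₹4,000 (q = 1 of N = 6).
Shortfall ratios (z−y)/z: 0.5866; sum = 0.586563.
The income-gap ratio divides by q (the poor only): 0.586563 / 1 = 0.5866.

0.5866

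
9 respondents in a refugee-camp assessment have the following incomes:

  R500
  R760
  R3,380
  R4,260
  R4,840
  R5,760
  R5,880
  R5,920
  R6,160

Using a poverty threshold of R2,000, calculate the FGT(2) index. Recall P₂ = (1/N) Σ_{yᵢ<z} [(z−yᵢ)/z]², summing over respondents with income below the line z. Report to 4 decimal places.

Below the line: R500, R760 (q = 2 of N = 9).
Relative gaps: (2000−500)/2000 = 0.7500; (2000−760)/2000 = 0.6200.
Squared: 0.5625; 0.3844.
Sum = 0.946900; P₂ = 0.946900 / 9 = 0.1052.

0.1052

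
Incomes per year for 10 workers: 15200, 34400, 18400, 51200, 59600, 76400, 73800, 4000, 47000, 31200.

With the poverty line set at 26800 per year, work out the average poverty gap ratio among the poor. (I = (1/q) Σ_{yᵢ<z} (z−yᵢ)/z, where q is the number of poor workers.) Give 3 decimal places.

Below the line: 4000, 15200, 18400 (q = 3 of N = 10).
Relative gaps: 0.8507, 0.4328, 0.3134; sum = 1.597015.
The income-gap ratio divides by q (the poor only): 1.597015 / 3 = 0.532.

0.532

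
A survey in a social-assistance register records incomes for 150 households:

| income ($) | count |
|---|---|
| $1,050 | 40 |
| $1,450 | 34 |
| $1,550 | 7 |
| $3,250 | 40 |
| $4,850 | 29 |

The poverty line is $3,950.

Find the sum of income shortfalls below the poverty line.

$245,800

Below the line: 40×$1,050, 34×$1,450, 7×$1,550, 40×$3,250 (q = 121 of N = 150).
Individual gaps: 40×(3950−1050) = 116000; 34×(3950−1450) = 85000; 7×(3950−1550) = 16800; 40×(3950−3250) = 28000.
Aggregate gap = $245,800.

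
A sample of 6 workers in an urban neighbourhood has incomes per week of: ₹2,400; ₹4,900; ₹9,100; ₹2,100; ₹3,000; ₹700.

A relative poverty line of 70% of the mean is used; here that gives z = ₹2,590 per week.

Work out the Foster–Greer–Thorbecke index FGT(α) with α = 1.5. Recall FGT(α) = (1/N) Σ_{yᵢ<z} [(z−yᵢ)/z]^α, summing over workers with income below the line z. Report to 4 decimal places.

0.1209

Poor units: ₹700, ₹2,100, ₹2,400 (q = 3 of N = 6).
Normalized shortfalls: (2590−700)/2590 = 0.7297; (2590−2100)/2590 = 0.1892; (2590−2400)/2590 = 0.0734.
Raised to α = 1.5: 0.62337; 0.08229; 0.01987.
Sum = 0.725525; FGT(1.5) = 0.725525 / 6 = 0.1209.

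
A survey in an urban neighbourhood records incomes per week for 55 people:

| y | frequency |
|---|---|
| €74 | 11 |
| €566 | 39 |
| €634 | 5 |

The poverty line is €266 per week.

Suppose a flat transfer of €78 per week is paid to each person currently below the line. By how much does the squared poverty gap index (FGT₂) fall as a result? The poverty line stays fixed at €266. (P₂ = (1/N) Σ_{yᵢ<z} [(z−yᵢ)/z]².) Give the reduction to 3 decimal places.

0.067

Before: below the line — 11×€74; squared poverty gap index (FGT₂) = 0.10420.
After the €78 transfer: below the line — 11×€152; squared poverty gap index (FGT₂) = 0.03673.
Reduction = 0.10420 − 0.03673 = 0.067.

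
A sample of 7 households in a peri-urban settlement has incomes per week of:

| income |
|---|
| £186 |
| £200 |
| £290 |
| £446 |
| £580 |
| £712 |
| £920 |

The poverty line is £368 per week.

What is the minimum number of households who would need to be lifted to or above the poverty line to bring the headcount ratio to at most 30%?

1

3 of the 7 households are poor, so H = 3/7 = 0.429.
A headcount ratio of at most 30% allows at most ⌊0.30 × 7⌋ = 2 poor households.
So at least 3 − 2 = 1 must be lifted.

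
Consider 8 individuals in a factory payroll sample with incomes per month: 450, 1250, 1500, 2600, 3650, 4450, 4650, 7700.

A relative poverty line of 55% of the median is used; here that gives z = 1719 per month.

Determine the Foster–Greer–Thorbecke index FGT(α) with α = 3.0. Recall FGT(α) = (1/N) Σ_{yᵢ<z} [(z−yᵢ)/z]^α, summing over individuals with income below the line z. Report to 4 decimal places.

Below z: 450, 1250, 1500 (q = 3 of N = 8).
Shortfall ratios: (1719−450)/1719 = 0.7382; (1719−1250)/1719 = 0.2728; (1719−1500)/1719 = 0.1274.
Raised to α = 3.0: 0.40231; 0.02031; 0.00207.
Sum = 0.424684; FGT(3.0) = 0.424684 / 8 = 0.0531.

0.0531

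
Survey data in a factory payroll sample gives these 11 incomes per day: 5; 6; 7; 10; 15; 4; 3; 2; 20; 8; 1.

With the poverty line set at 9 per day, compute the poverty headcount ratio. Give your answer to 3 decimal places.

8 of the 11 households have income below 9.
H = 8/11 = 0.727.

0.727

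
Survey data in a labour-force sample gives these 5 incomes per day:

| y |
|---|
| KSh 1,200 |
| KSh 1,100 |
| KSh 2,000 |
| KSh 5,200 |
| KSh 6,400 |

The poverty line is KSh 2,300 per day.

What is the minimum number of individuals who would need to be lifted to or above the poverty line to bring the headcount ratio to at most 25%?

2

Currently q = 3 of N = 5 are below the line (H = 0.600).
A headcount ratio of at most 25% allows at most ⌊0.25 × 5⌋ = 1 poor individuals.
So at least 3 − 1 = 2 must be lifted.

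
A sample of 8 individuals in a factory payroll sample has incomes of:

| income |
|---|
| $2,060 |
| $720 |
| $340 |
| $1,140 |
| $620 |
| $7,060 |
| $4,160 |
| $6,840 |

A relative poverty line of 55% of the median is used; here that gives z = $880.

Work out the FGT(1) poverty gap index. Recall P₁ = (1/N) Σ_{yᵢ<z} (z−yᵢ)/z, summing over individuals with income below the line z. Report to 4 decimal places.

0.1364

Poor units: $340, $620, $720 (q = 3 of N = 8).
Normalized shortfalls: (880−340)/880 = 0.6136; (880−620)/880 = 0.2955; (880−720)/880 = 0.1818.
Sum of shortfalls = 1.090909; P₁ averages over all N: 1.090909 / 8 = 0.1364.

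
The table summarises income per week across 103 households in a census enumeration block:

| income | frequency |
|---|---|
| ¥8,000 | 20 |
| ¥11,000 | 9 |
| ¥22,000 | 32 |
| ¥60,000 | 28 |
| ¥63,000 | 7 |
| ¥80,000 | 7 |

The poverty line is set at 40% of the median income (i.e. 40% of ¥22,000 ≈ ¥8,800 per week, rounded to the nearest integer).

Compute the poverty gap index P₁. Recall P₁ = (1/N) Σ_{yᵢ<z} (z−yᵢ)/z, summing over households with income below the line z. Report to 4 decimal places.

0.0177

Incomes under z: 20×¥8,000 (q = 20 of N = 103).
Normalized shortfalls: (8800−8000)/8800 = 0.0909 (×20).
Σ = 1.818182. Dividing by the full population N = 103 gives P₁ = 0.0177.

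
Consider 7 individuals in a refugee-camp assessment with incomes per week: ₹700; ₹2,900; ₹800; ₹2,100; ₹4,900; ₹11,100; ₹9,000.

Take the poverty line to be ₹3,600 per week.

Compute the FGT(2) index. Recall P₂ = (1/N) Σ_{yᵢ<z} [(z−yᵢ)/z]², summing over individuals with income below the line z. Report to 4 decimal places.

Poor units: ₹700, ₹800, ₹2,100, ₹2,900 (q = 4 of N = 7).
Normalized shortfalls: (3600−700)/3600 = 0.8056; (3600−800)/3600 = 0.7778; (3600−2100)/3600 = 0.4167; (3600−2900)/3600 = 0.1944.
Squared: 0.6489; 0.6049; 0.1736; 0.0378.
Sum = 1.465278; P₂ = 1.465278 / 7 = 0.2093.

0.2093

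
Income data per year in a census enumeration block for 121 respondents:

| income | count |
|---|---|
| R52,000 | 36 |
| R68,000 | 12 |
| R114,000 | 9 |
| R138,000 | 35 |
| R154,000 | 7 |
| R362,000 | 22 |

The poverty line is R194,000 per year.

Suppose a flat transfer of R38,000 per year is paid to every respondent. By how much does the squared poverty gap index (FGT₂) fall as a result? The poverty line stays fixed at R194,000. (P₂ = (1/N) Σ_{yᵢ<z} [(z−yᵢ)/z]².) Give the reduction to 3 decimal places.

0.129

Before: below the line — 36×R52,000, 12×R68,000, 9×R114,000, 35×R138,000, 7×R154,000; squared poverty gap index (FGT₂) = 0.24045.
After the R38,000 transfer: below the line — 36×R90,000, 12×R106,000, 9×R152,000, 35×R176,000, 7×R192,000; squared poverty gap index (FGT₂) = 0.11189.
Reduction = 0.24045 − 0.11189 = 0.129.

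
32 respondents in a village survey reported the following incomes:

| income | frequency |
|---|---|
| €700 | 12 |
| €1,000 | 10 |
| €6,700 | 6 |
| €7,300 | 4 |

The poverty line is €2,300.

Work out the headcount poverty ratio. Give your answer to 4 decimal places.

0.6875

22 of the 32 respondents have income below €2,300.
H = 22/32 = 0.6875.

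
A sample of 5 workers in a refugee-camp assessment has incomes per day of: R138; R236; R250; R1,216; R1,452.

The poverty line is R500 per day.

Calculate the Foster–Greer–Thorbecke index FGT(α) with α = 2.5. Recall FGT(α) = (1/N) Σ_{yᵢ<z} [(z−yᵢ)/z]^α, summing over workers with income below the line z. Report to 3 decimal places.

0.165

Poor units: R138, R236, R250 (q = 3 of N = 5).
Relative gaps: (500−138)/500 = 0.7240; (500−236)/500 = 0.5280; (500−250)/500 = 0.5000.
Raised to α = 2.5: 0.44601; 0.20257; 0.17678.
Sum = 0.825363; FGT(2.5) = 0.825363 / 5 = 0.165.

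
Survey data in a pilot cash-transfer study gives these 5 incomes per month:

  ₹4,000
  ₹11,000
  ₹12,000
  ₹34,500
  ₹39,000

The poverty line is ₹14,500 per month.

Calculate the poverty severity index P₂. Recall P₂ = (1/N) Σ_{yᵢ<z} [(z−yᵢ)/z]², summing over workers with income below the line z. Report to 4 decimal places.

Poor units: ₹4,000, ₹11,000, ₹12,000 (q = 3 of N = 5).
Gap ratios (z−y)/z: (14500−4000)/14500 = 0.7241; (14500−11000)/14500 = 0.2414; (14500−12000)/14500 = 0.1724.
Squared: 0.5244; 0.0583; 0.0297.
Sum = 0.612366; P₂ = 0.612366 / 5 = 0.1225.

0.1225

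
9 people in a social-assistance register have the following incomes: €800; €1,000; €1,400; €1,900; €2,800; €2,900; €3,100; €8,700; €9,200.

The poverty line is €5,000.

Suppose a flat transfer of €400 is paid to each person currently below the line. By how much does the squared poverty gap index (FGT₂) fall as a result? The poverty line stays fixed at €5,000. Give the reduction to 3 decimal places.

Before: below the line — €800, €1,000, €1,400, €1,900, €2,800, €2,900, €3,100; squared poverty gap index (FGT₂) = 0.30698.
After the €400 transfer: below the line — €1,200, €1,400, €1,800, €2,300, €3,200, €3,300, €3,500; squared poverty gap index (FGT₂) = 0.23693.
Reduction = 0.30698 − 0.23693 = 0.070.

0.070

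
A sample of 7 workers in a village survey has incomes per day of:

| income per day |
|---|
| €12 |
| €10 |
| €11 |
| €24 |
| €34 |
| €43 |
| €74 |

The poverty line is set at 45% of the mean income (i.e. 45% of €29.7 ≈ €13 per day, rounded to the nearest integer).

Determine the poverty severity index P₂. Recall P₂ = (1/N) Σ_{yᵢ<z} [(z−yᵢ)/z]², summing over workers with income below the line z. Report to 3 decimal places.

Poor units: €10, €11, €12 (q = 3 of N = 7).
Gap ratios (z−y)/z: (13−10)/13 = 0.2308; (13−11)/13 = 0.1538; (13−12)/13 = 0.0769.
Squared: 0.0533; 0.0237; 0.0059.
Sum = 0.082840; P₂ = 0.082840 / 7 = 0.012.

0.012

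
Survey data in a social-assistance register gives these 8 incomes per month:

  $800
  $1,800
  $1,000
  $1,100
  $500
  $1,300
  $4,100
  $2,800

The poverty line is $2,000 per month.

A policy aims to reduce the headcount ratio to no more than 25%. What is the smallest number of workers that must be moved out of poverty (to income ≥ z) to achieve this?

4

6 of the 8 workers are poor, so H = 6/8 = 0.750.
A headcount ratio of at most 25% allows at most ⌊0.25 × 8⌋ = 2 poor workers.
So at least 6 − 2 = 4 must be lifted.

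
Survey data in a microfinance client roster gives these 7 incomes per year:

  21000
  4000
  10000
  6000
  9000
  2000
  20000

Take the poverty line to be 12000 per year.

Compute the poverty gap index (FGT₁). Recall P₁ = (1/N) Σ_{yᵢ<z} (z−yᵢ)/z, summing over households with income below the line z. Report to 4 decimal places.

Below z: 2000, 4000, 6000, 9000, 10000 (q = 5 of N = 7).
Gap ratios (z−y)/z: (12000−2000)/12000 = 0.8333; (12000−4000)/12000 = 0.6667; (12000−6000)/12000 = 0.5000; (12000−9000)/12000 = 0.2500; (12000−10000)/12000 = 0.1667.
Σ = 2.416667. Dividing by the full population N = 7 gives P₁ = 0.3452.

0.3452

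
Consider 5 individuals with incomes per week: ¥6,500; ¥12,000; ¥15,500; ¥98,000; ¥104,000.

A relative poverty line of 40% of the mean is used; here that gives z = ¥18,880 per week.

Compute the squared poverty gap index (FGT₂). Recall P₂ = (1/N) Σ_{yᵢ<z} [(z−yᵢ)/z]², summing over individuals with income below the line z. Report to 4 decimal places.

0.1190

Below the line: ¥6,500, ¥12,000, ¥15,500 (q = 3 of N = 5).
Relative gaps: (18880−6500)/18880 = 0.6557; (18880−12000)/18880 = 0.3644; (18880−15500)/18880 = 0.1790.
Squared: 0.4300; 0.1328; 0.0321.
Sum = 0.594812; P₂ = 0.594812 / 5 = 0.1190.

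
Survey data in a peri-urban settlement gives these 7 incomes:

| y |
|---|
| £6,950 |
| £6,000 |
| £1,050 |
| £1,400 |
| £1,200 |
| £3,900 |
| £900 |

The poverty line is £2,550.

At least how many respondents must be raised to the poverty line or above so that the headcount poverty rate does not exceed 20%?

3

4 of the 7 respondents are poor, so H = 4/7 = 0.571.
A headcount ratio of at most 20% allows at most ⌊0.20 × 7⌋ = 1 poor respondents.
So at least 4 − 1 = 3 must be lifted.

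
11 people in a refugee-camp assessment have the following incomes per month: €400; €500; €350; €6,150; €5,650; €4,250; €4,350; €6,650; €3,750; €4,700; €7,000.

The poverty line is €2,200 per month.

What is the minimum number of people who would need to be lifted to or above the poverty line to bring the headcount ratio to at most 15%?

3 of the 11 people are poor, so H = 3/11 = 0.273.
A headcount ratio of at most 15% allows at most ⌊0.15 × 11⌋ = 1 poor people.
So at least 3 − 1 = 2 must be lifted.

2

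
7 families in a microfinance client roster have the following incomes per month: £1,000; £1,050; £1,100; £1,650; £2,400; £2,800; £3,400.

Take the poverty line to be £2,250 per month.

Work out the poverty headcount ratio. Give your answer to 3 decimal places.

4 of the 7 families have income below £2,250.
H = 4/7 = 0.571.

0.571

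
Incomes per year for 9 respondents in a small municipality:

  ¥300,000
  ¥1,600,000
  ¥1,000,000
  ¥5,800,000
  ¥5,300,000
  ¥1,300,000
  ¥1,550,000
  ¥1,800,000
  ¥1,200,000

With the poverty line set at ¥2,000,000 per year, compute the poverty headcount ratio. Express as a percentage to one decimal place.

77.8%

7 of the 9 respondents have income below ¥2,000,000.
H = 7/9 = 77.8%.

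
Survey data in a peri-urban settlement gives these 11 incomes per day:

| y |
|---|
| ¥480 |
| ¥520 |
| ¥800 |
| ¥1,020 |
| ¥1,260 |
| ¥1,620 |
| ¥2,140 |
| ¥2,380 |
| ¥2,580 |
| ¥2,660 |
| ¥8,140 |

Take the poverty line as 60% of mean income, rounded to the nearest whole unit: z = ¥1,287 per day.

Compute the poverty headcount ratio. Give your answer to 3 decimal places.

5 of the 11 households have income below ¥1,287.
H = 5/11 = 0.455.

0.455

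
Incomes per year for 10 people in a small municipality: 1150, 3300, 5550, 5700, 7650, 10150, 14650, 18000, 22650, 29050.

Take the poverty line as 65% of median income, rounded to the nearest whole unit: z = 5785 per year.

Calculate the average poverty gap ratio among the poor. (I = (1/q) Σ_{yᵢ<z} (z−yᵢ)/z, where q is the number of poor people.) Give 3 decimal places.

Below the line: 1150, 3300, 5550, 5700 (q = 4 of N = 10).
Shortfall ratios (z−y)/z: 0.8012, 0.4296, 0.0406, 0.0147; sum = 1.286085.
I averages over the q = 4 poor units only: 1.286085 / 4 = 0.322.

0.322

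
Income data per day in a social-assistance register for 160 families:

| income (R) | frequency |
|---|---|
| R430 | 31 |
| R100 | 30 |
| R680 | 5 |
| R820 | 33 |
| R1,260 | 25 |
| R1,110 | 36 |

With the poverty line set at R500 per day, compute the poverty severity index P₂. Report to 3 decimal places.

0.124

Below the line: 30×R100, 31×R430 (q = 61 of N = 160).
Gap ratios (z−y)/z: (500−100)/500 = 0.8000 (×30); (500−430)/500 = 0.1400 (×31).
Squared: 0.6400 (×30); 0.0196 (×31).
Sum = 19.807600; P₂ = 19.807600 / 160 = 0.124.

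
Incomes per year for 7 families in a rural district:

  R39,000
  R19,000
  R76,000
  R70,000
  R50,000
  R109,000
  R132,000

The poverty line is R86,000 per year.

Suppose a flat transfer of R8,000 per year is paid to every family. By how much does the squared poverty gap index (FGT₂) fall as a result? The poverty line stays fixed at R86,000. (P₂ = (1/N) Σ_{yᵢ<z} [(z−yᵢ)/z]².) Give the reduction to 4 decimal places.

0.0482

Before: below the line — R19,000, R39,000, R50,000, R70,000, R76,000; squared poverty gap index (FGT₂) = 0.161284.
After the R8,000 transfer: below the line — R27,000, R47,000, R58,000, R78,000, R84,000; squared poverty gap index (FGT₂) = 0.113073.
Reduction = 0.161284 − 0.113073 = 0.0482.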